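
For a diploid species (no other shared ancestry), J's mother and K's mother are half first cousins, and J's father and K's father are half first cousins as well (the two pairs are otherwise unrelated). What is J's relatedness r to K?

Relatedness sums over independent paths through distinct common ancestors.
J and K are related in two ways: half second cousins through their mothers (r = 1/64) and half second cousins through their fathers (r = 1/64).
r = 1/64 + 1/64 = 0.03125.

0.03125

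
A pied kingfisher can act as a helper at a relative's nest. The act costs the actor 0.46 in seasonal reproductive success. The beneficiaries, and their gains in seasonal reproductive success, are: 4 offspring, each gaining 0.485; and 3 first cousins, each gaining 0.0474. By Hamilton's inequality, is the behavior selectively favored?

Hamilton's rule: the trait is favored when the sum of r·B over every recipient exceeds the actor's cost C.
r to an offspring = 1/2 (one parent–offspring link: r = (1/2)^1 = 1/2).
r to a first cousin = 0.125 (first cousins share one grandparent pair — two paths of length 4: r = 2·(1/2)^4 = 1/8).
Summing one r·B term per recipient: 4·0.5·0.485 + 3·0.125·0.0474 = 0.987775.
0.987775 > 0.46: the indirect benefit exceeds the cost.

Yes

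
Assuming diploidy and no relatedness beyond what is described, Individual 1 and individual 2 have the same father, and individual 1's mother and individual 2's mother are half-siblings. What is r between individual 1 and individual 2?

Independent pedigree routes through distinct common ancestors add.
Individual 1 and individual 2 are related in two ways: half-sibs through their shared father (r = 1/4) and half first cousins through their mothers (r = 1/16).
r = 1/4 + 1/16 = 5/16 = 0.3125.

0.3125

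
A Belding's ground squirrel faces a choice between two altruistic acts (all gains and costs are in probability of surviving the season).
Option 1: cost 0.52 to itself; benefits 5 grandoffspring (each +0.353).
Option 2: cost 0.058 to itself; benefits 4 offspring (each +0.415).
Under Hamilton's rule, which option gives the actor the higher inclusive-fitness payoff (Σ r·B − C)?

Option 1: r to a grandoffspring = 0.25.
Option 1: Σ r·B − C = (5·0.25·0.353) − 0.52 = -0.07875.
Option 2: r to an offspring = 0.5.
Option 2: Σ r·B − C = (4·0.5·0.415) − 0.058 = 0.772.
Option 2 has the higher net inclusive-fitness payoff.

Option 2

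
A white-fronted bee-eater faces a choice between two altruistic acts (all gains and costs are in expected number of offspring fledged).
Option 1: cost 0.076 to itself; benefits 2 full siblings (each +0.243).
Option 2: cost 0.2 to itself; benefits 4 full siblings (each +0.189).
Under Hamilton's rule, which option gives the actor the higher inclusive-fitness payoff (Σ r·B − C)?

Option 2

Option 1: r to a full sibling = 0.5.
Option 1: Σ r·B − C = (2·0.5·0.243) − 0.076 = 0.167.
Option 2: r to a full sibling = 0.5.
Option 2: Σ r·B − C = (4·0.5·0.189) − 0.2 = 0.178.
Option 2 has the higher net inclusive-fitness payoff.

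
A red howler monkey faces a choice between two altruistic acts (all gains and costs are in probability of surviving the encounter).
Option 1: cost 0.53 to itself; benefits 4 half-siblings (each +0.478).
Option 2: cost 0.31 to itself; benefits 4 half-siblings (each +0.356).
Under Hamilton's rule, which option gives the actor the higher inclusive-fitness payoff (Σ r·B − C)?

Option 1: r to a half-sibling = 0.25.
Option 1: Σ r·B − C = (4·0.25·0.478) − 0.53 = -0.052.
Option 2: r to a half-sibling = 0.25.
Option 2: Σ r·B − C = (4·0.25·0.356) − 0.31 = 0.046.
Option 2 has the higher net inclusive-fitness payoff.

Option 2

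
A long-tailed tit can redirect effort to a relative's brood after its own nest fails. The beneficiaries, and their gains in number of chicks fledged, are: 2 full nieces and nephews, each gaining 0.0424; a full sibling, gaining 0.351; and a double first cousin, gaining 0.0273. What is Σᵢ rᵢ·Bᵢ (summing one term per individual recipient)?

0.203525

r to a full niece or nephew = 1/4 (full aunt/uncle↔niece/nephew: two paths of length 3 through the shared grandparent pair: r = 2·(1/2)^3 = 1/4).
r to a full sibling = 1/2 (full sibs share both parents — two paths of length 2: r = 2·(1/2)^2 = 1/2).
r to a double first cousin = 1/4 (double first cousins share both grandparent pairs — four paths of length 4: r = 4·(1/2)^4 = 1/4).
Summing one r·B term per recipient: 2·0.25·0.0424 + 1·0.5·0.351 + 1·0.25·0.0273 = 0.203525.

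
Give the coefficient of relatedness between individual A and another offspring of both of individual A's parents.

Each parent–offspring link contributes a factor of 1/2, and independent paths through distinct common ancestors add.
Full sibs share both parents — two paths of length 2: r = 2·(1/2)^2 = 1/2.

0.5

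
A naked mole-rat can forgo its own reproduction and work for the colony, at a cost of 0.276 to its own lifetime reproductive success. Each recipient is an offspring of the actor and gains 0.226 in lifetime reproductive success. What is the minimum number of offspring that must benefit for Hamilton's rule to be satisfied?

3

r to an offspring = 0.5 (one parent–offspring link: r = (1/2)^1 = 1/2).
Hamilton's rule: n·r·B > C  ⇒  n > C/(r·B) = 0.276/(0.5·0.226) = 2.442.
The smallest integer exceeding 2.442 is 3.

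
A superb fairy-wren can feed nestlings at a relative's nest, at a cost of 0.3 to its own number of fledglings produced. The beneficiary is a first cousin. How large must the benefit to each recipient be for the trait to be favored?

r to a first cousin = 1/8 (first cousins share one grandparent pair — two paths of length 4: r = 2·(1/2)^4 = 1/8).
Hamilton's rule with n recipients of equal r: n·r·B > C, so B > C/(n·r) = 0.3/(1·0.125) = 2.4.

2.4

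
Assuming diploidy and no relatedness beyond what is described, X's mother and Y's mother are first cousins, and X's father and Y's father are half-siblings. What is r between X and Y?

0.09375

Relatedness sums over independent paths through distinct common ancestors.
X and Y are related in two ways: second cousins through their mothers (r = 1/32) and half first cousins through their fathers (r = 1/16).
r = 1/32 + 1/16 = 3/32 = 0.09375.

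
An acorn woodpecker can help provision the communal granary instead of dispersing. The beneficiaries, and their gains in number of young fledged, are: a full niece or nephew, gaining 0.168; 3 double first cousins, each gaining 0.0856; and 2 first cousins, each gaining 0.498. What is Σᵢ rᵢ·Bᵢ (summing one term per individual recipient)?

0.2307

r to a full niece or nephew = 1/4 (full aunt/uncle↔niece/nephew: two paths of length 3 through the shared grandparent pair: r = 2·(1/2)^3 = 1/4).
r to a double first cousin = 0.25 (double first cousins share both grandparent pairs — four paths of length 4: r = 4·(1/2)^4 = 1/4).
r to a first cousin = 1/8 (first cousins share one grandparent pair — two paths of length 4: r = 2·(1/2)^4 = 1/8).
Summing one r·B term per recipient: 1·0.25·0.168 + 3·0.25·0.0856 + 2·0.125·0.498 = 0.2307.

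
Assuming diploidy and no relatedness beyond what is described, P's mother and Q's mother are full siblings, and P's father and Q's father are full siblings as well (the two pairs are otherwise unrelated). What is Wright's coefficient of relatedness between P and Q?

0.25

With two independent routes of shared ancestry, r is the sum of the two contributions.
P and Q are related in two ways: first cousins through their mothers (r = 1/8) and first cousins through their fathers (r = 1/8) — i.e. double first cousins.
r = 1/8 + 1/8 = 0.25.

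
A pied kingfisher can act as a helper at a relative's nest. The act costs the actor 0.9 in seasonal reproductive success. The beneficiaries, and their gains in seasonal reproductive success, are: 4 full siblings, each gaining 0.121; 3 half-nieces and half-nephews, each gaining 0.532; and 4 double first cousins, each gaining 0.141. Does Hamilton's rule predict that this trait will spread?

No

Hamilton's rule: the trait is favored when the sum of r·B over every recipient exceeds the actor's cost C.
r to a full sibling = 1/2 (full sibs share both parents — two paths of length 2: r = 2·(1/2)^2 = 1/2).
r to a half-niece or half-nephew = 0.125 (half-aunt/uncle↔niece/nephew: one path of length 3: r = (1/2)^3 = 1/8).
r to a double first cousin = 1/4 (double first cousins share both grandparent pairs — four paths of length 4: r = 4·(1/2)^4 = 1/4).
Summing one r·B term per recipient: 4·0.5·0.121 + 3·0.125·0.532 + 4·0.25·0.141 = 0.5825.
0.5825 < 0.9: the indirect benefit is less than the cost.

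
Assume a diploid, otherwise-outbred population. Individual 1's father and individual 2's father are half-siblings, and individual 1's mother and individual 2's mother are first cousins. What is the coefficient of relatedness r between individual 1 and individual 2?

Independent pedigree routes through distinct common ancestors add.
Individual 1 and individual 2 are related in two ways: half first cousins through their fathers (r = 1/16) and second cousins through their mothers (r = 1/32).
r = 1/16 + 1/32 = 3/32 = 0.09375.

0.09375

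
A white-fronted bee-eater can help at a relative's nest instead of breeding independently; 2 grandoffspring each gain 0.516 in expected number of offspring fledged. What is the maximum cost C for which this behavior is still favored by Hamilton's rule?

r to a grandoffspring = 0.25 (two parent–offspring links: r = (1/2)^2 = 1/4).
Hamilton's rule: n·r·B > C, so the trait is favored while C < n·r·B = 2·0.25·0.516 = 0.258.

0.258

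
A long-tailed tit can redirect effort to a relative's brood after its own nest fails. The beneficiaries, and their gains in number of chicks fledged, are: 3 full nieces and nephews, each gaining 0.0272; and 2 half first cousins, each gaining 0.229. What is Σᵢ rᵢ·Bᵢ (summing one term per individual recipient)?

0.049025

r to a full niece or nephew = 1/4 (full aunt/uncle↔niece/nephew: two paths of length 3 through the shared grandparent pair: r = 2·(1/2)^3 = 1/4).
r to a half first cousin = 0.0625 (half first cousins share one grandparent — one path of length 4: r = (1/2)^4 = 1/16).
Summing one r·B term per recipient: 3·0.25·0.0272 + 2·0.0625·0.229 = 0.049025.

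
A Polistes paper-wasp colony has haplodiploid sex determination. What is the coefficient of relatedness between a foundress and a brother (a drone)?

0.25

Her haploid brother carries none of their father's genes and a random half of their mother's genome; that half matches the maternal half of her own genome with probability 1/2: r = 1/2 · 1/2 = 1/4.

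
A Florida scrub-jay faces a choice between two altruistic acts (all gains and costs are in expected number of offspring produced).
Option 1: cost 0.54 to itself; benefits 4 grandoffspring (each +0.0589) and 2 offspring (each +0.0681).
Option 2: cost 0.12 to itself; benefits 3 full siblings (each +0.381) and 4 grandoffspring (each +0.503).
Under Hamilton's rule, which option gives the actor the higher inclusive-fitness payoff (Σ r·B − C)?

Option 1: r to a grandoffspring = 0.25.
Option 1: r to an offspring = 0.5.
Option 1: Σ r·B − C = (4·0.25·0.0589 + 2·0.5·0.0681) − 0.54 = -0.413.
Option 2: r to a full sibling = 0.5.
Option 2: r to a grandoffspring = 0.25.
Option 2: Σ r·B − C = (3·0.5·0.381 + 4·0.25·0.503) − 0.12 = 0.9545.
Option 2 has the higher net inclusive-fitness payoff.

Option 2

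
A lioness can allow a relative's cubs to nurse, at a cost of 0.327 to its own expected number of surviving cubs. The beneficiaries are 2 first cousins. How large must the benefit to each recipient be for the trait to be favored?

1.308

r to a first cousin = 1/8 (first cousins share one grandparent pair — two paths of length 4: r = 2·(1/2)^4 = 1/8).
Hamilton's rule with n recipients of equal r: n·r·B > C, so B > C/(n·r) = 0.327/(2·0.125) = 1.308.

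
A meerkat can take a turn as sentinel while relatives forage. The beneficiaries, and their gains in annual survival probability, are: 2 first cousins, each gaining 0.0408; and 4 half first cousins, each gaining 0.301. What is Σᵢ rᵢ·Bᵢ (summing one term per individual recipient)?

0.08545

r to a first cousin = 0.125 (first cousins share one grandparent pair — two paths of length 4: r = 2·(1/2)^4 = 1/8).
r to a half first cousin = 1/16 (half first cousins share one grandparent — one path of length 4: r = (1/2)^4 = 1/16).
Summing one r·B term per recipient: 2·0.125·0.0408 + 4·0.0625·0.301 = 0.08545.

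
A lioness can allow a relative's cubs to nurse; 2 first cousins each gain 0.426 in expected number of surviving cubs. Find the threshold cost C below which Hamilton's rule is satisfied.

0.1065

r to a first cousin = 1/8 (first cousins share one grandparent pair — two paths of length 4: r = 2·(1/2)^4 = 1/8).
Hamilton's rule: n·r·B > C, so the trait is favored while C < n·r·B = 2·0.125·0.426 = 0.1065.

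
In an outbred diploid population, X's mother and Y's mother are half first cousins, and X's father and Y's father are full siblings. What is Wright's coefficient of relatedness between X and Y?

Independent pedigree routes through distinct common ancestors add.
X and Y are related in two ways: half second cousins through their mothers (r = 1/64) and first cousins through their fathers (r = 1/8).
r = 1/64 + 1/8 = 0.140625.

0.140625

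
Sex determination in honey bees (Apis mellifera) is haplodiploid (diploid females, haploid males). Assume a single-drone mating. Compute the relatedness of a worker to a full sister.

Haplodiploid full sisters inherit their father's entire haploid genome identically (contributing 1/2) and on average half of their mother's contribution (1/2 · 1/2 = 1/4); r = 1/2 + 1/4 = 3/4.

0.75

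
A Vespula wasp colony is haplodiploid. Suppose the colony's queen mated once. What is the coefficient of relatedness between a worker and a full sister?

0.75

Haplodiploid full sisters inherit their father's entire haploid genome identically (contributing 1/2) and on average half of their mother's contribution (1/2 · 1/2 = 1/4); r = 1/2 + 1/4 = 3/4.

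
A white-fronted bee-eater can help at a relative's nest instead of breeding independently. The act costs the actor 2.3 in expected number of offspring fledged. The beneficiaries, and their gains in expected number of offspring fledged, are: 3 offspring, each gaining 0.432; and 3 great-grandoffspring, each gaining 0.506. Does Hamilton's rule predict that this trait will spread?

No

Hamilton's rule: the trait is favored when the sum of r·B over every recipient exceeds the actor's cost C.
r to an offspring = 0.5 (one parent–offspring link: r = (1/2)^1 = 1/2).
r to a great-grandoffspring = 0.125 (three parent–offspring links: r = (1/2)^3 = 1/8).
Summing one r·B term per recipient: 3·0.5·0.432 + 3·0.125·0.506 = 0.83775.
0.83775 < 2.3: the indirect benefit is less than the cost.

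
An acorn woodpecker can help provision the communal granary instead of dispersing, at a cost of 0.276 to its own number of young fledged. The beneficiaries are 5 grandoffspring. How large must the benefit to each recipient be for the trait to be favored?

0.2208

r to a grandoffspring = 0.25 (two parent–offspring links: r = (1/2)^2 = 1/4).
Hamilton's rule with n recipients of equal r: n·r·B > C, so B > C/(n·r) = 0.276/(5·0.25) = 0.2208.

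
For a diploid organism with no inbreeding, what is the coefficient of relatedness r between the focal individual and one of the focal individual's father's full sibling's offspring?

Each parent–offspring link contributes a factor of 1/2, and independent paths through distinct common ancestors add.
First cousins share one grandparent pair — two paths of length 4: r = 2·(1/2)^4 = 1/8.

0.125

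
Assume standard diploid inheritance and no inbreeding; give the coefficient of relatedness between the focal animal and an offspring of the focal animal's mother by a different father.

0.25

Each parent–offspring link contributes a factor of 1/2, and independent paths through distinct common ancestors add.
Half-sibs share one parent — one path of length 2: r = (1/2)^2 = 1/4.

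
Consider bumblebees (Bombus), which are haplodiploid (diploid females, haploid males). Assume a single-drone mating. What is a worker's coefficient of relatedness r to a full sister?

0.75

Haplodiploid full sisters inherit their father's entire haploid genome identically (contributing 1/2) and on average half of their mother's contribution (1/2 · 1/2 = 1/4); r = 1/2 + 1/4 = 3/4.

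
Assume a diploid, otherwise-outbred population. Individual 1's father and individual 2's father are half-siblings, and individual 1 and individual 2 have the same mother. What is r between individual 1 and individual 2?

0.3125

Wright's path rule: contributions from independent ancestry routes add.
Individual 1 and individual 2 are related in two ways: half first cousins through their fathers (r = 1/16) and half-sibs through their shared mother (r = 1/4).
r = 1/16 + 1/4 = 0.3125.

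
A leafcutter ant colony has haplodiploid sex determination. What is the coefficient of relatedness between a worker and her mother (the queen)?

0.5

One meiotic link between diploid queen and diploid daughter: r = 1/2.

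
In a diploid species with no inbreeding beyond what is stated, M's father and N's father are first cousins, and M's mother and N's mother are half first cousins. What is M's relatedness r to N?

Relatedness sums over independent paths through distinct common ancestors.
M and N are related in two ways: second cousins through their fathers (r = 1/32) and half second cousins through their mothers (r = 1/64).
r = 1/32 + 1/64 = 3/64 = 0.046875.

0.046875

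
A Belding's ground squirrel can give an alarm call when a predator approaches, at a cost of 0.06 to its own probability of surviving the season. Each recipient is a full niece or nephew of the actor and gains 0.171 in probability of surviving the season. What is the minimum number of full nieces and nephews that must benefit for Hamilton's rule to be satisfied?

r to a full niece or nephew = 0.25 (full aunt/uncle↔niece/nephew: two paths of length 3 through the shared grandparent pair: r = 2·(1/2)^3 = 1/4).
Hamilton's rule: n·r·B > C  ⇒  n > C/(r·B) = 0.06/(0.25·0.171) = 1.404.
The smallest integer exceeding 1.404 is 2.

2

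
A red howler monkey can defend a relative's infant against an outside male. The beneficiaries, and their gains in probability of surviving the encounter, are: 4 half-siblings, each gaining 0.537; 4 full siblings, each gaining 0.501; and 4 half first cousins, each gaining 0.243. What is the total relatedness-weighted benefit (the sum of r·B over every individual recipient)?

1.59975

r to a half-sibling = 1/4 (half-sibs share one parent — one path of length 2: r = (1/2)^2 = 1/4).
r to a full sibling = 0.5 (full sibs share both parents — two paths of length 2: r = 2·(1/2)^2 = 1/2).
r to a half first cousin = 0.0625 (half first cousins share one grandparent — one path of length 4: r = (1/2)^4 = 1/16).
Summing one r·B term per recipient: 4·0.25·0.537 + 4·0.5·0.501 + 4·0.0625·0.243 = 1.59975.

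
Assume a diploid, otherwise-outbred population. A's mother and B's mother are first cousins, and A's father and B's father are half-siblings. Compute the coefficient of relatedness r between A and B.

With two independent routes of shared ancestry, r is the sum of the two contributions.
A and B are related in two ways: second cousins through their mothers (r = 1/32) and half first cousins through their fathers (r = 1/16).
r = 1/32 + 1/16 = 3/32 = 0.09375.

0.09375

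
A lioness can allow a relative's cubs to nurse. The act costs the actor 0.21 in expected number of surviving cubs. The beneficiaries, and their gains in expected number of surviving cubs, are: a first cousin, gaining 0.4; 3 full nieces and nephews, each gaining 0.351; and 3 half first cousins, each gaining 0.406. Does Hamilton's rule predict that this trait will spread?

Yes

Hamilton's rule: the trait is favored when the sum of r·B over every recipient exceeds the actor's cost C.
r to a first cousin = 0.125 (first cousins share one grandparent pair — two paths of length 4: r = 2·(1/2)^4 = 1/8).
r to a full niece or nephew = 0.25 (full aunt/uncle↔niece/nephew: two paths of length 3 through the shared grandparent pair: r = 2·(1/2)^3 = 1/4).
r to a half first cousin = 1/16 (half first cousins share one grandparent — one path of length 4: r = (1/2)^4 = 1/16).
Summing one r·B term per recipient: 1·0.125·0.4 + 3·0.25·0.351 + 3·0.0625·0.406 = 0.389375.
0.389375 > 0.21: the indirect benefit exceeds the cost.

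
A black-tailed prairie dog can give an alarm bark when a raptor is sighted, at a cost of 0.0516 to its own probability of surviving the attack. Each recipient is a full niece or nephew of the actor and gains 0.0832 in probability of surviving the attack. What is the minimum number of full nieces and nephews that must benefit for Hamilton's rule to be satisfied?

r to a full niece or nephew = 0.25 (full aunt/uncle↔niece/nephew: two paths of length 3 through the shared grandparent pair: r = 2·(1/2)^3 = 1/4).
Hamilton's rule: n·r·B > C  ⇒  n > C/(r·B) = 0.0516/(0.25·0.0832) = 2.481.
The smallest integer exceeding 2.481 is 3.

3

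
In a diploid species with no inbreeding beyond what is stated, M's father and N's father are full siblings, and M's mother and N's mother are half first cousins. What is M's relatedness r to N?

0.140625

Wright's path rule: contributions from independent ancestry routes add.
M and N are related in two ways: first cousins through their fathers (r = 1/8) and half second cousins through their mothers (r = 1/64).
r = 1/8 + 1/64 = 0.140625.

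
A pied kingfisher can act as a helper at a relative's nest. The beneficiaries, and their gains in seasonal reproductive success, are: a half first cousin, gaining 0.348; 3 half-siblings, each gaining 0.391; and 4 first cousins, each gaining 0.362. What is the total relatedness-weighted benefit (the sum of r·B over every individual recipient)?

r to a half first cousin = 1/16 (half first cousins share one grandparent — one path of length 4: r = (1/2)^4 = 1/16).
r to a half-sibling = 0.25 (half-sibs share one parent — one path of length 2: r = (1/2)^2 = 1/4).
r to a first cousin = 1/8 (first cousins share one grandparent pair — two paths of length 4: r = 2·(1/2)^4 = 1/8).
Summing one r·B term per recipient: 1·0.0625·0.348 + 3·0.25·0.391 + 4·0.125·0.362 = 0.496.

0.496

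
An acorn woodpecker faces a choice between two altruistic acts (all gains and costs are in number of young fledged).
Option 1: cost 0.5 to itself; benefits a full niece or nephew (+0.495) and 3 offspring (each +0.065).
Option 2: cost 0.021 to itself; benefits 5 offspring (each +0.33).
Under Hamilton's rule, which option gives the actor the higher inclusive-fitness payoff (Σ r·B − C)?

Option 1: r to a full niece or nephew = 0.25.
Option 1: r to an offspring = 0.5.
Option 1: Σ r·B − C = (1·0.25·0.495 + 3·0.5·0.065) − 0.5 = -0.27875.
Option 2: r to an offspring = 0.5.
Option 2: Σ r·B − C = (5·0.5·0.33) − 0.021 = 0.804.
Option 2 has the higher net inclusive-fitness payoff.

Option 2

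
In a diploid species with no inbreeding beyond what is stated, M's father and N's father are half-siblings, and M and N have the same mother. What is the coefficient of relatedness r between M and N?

Independent pedigree routes through distinct common ancestors add.
M and N are related in two ways: half first cousins through their fathers (r = 1/16) and half-sibs through their shared mother (r = 1/4).
r = 1/16 + 1/4 = 5/16 = 0.3125.

0.3125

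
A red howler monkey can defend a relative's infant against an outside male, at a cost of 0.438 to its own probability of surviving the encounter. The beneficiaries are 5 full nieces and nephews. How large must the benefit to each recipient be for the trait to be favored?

0.3504

r to a full niece or nephew = 1/4 (full aunt/uncle↔niece/nephew: two paths of length 3 through the shared grandparent pair: r = 2·(1/2)^3 = 1/4).
Hamilton's rule with n recipients of equal r: n·r·B > C, so B > C/(n·r) = 0.438/(5·0.25) = 0.3504.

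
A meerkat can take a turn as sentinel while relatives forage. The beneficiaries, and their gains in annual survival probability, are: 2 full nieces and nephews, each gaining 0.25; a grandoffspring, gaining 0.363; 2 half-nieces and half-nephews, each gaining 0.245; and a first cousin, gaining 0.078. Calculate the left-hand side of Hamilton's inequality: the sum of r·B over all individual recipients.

r to a full niece or nephew = 0.25 (full aunt/uncle↔niece/nephew: two paths of length 3 through the shared grandparent pair: r = 2·(1/2)^3 = 1/4).
r to a grandoffspring = 1/4 (two parent–offspring links: r = (1/2)^2 = 1/4).
r to a half-niece or half-nephew = 1/8 (half-aunt/uncle↔niece/nephew: one path of length 3: r = (1/2)^3 = 1/8).
r to a first cousin = 1/8 (first cousins share one grandparent pair — two paths of length 4: r = 2·(1/2)^4 = 1/8).
Summing one r·B term per recipient: 2·0.25·0.25 + 1·0.25·0.363 + 2·0.125·0.245 + 1·0.125·0.078 = 0.28675.

0.28675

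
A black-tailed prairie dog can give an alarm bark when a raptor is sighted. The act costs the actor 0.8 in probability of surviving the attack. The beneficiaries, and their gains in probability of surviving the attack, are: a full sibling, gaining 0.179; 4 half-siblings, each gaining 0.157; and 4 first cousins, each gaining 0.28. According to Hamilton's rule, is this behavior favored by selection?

Hamilton's rule: the trait is favored when the sum of r·B over every recipient exceeds the actor's cost C.
r to a full sibling = 0.5 (full sibs share both parents — two paths of length 2: r = 2·(1/2)^2 = 1/2).
r to a half-sibling = 0.25 (half-sibs share one parent — one path of length 2: r = (1/2)^2 = 1/4).
r to a first cousin = 0.125 (first cousins share one grandparent pair — two paths of length 4: r = 2·(1/2)^4 = 1/8).
Summing one r·B term per recipient: 1·0.5·0.179 + 4·0.25·0.157 + 4·0.125·0.28 = 0.3865.
0.3865 < 0.8: the indirect benefit is less than the cost.

No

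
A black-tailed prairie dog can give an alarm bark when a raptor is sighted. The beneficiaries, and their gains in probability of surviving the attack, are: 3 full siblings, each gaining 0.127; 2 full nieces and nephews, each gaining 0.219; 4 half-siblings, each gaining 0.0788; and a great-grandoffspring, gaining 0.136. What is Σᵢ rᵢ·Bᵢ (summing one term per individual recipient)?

r to a full sibling = 1/2 (full sibs share both parents — two paths of length 2: r = 2·(1/2)^2 = 1/2).
r to a full niece or nephew = 1/4 (full aunt/uncle↔niece/nephew: two paths of length 3 through the shared grandparent pair: r = 2·(1/2)^3 = 1/4).
r to a half-sibling = 0.25 (half-sibs share one parent — one path of length 2: r = (1/2)^2 = 1/4).
r to a great-grandoffspring = 0.125 (three parent–offspring links: r = (1/2)^3 = 1/8).
Summing one r·B term per recipient: 3·0.5·0.127 + 2·0.25·0.219 + 4·0.25·0.0788 + 1·0.125·0.136 = 0.3958.

0.3958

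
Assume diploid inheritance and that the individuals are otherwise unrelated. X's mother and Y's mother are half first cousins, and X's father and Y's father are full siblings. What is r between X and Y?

Independent pedigree routes through distinct common ancestors add.
X and Y are related in two ways: half second cousins through their mothers (r = 1/64) and first cousins through their fathers (r = 1/8).
r = 1/64 + 1/8 = 9/64 = 0.140625.

0.140625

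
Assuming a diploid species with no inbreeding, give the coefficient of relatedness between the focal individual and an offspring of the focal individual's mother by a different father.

Each parent–offspring link contributes a factor of 1/2, and independent paths through distinct common ancestors add.
Half-sibs share one parent — one path of length 2: r = (1/2)^2 = 1/4.

0.25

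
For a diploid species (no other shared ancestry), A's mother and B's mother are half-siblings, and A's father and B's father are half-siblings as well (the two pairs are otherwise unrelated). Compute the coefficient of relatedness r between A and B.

With two independent routes of shared ancestry, r is the sum of the two contributions.
A and B are related in two ways: half first cousins through their mothers (r = 1/16) and half first cousins through their fathers (r = 1/16).
r = 1/16 + 1/16 = 0.125.

0.125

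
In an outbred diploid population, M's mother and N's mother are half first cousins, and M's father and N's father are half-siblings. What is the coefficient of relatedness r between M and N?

Independent pedigree routes through distinct common ancestors add.
M and N are related in two ways: half second cousins through their mothers (r = 1/64) and half first cousins through their fathers (r = 1/16).
r = 1/64 + 1/16 = 5/64 = 0.078125.

0.078125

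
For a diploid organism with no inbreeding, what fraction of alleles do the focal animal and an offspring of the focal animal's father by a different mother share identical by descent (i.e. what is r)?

0.25

Each parent–offspring link contributes a factor of 1/2, and independent paths through distinct common ancestors add.
Half-sibs share one parent — one path of length 2: r = (1/2)^2 = 1/4.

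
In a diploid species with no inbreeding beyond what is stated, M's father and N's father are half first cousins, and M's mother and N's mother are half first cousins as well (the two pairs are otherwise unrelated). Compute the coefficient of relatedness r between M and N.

With two independent routes of shared ancestry, r is the sum of the two contributions.
M and N are related in two ways: half second cousins through their fathers (r = 1/64) and half second cousins through their mothers (r = 1/64).
r = 1/64 + 1/64 = 1/32 = 0.03125.

0.03125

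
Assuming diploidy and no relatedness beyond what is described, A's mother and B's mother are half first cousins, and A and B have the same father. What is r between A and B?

Independent pedigree routes through distinct common ancestors add.
A and B are related in two ways: half second cousins through their mothers (r = 1/64) and half-sibs through their shared father (r = 1/4).
r = 1/64 + 1/4 = 17/64 = 0.265625.

0.265625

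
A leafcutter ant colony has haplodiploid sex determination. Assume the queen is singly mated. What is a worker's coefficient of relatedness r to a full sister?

Haplodiploid full sisters inherit their father's entire haploid genome identically (contributing 1/2) and on average half of their mother's contribution (1/2 · 1/2 = 1/4); r = 1/2 + 1/4 = 3/4.

0.75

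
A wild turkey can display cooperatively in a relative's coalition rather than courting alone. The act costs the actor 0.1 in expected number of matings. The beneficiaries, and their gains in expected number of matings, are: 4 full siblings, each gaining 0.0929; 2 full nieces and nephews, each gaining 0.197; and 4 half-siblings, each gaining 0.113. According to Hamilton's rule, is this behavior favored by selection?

Yes

Hamilton's rule: the trait is favored when the sum of r·B over every recipient exceeds the actor's cost C.
r to a full sibling = 0.5 (full sibs share both parents — two paths of length 2: r = 2·(1/2)^2 = 1/2).
r to a full niece or nephew = 1/4 (full aunt/uncle↔niece/nephew: two paths of length 3 through the shared grandparent pair: r = 2·(1/2)^3 = 1/4).
r to a half-sibling = 1/4 (half-sibs share one parent — one path of length 2: r = (1/2)^2 = 1/4).
Summing one r·B term per recipient: 4·0.5·0.0929 + 2·0.25·0.197 + 4·0.25·0.113 = 0.3973.
0.3973 > 0.1: the indirect benefit exceeds the cost.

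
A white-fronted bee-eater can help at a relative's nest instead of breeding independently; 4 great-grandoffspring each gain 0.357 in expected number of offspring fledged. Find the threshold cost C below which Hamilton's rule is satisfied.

r to a great-grandoffspring = 1/8 (three parent–offspring links: r = (1/2)^3 = 1/8).
Hamilton's rule: n·r·B > C, so the trait is favored while C < n·r·B = 4·0.125·0.357 = 0.1785.

0.1785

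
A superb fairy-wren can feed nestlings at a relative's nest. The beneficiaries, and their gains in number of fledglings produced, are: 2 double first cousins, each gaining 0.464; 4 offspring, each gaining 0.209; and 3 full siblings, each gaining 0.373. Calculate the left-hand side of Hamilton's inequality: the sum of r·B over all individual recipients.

r to a double first cousin = 1/4 (double first cousins share both grandparent pairs — four paths of length 4: r = 4·(1/2)^4 = 1/4).
r to an offspring = 1/2 (one parent–offspring link: r = (1/2)^1 = 1/2).
r to a full sibling = 0.5 (full sibs share both parents — two paths of length 2: r = 2·(1/2)^2 = 1/2).
Summing one r·B term per recipient: 2·0.25·0.464 + 4·0.5·0.209 + 3·0.5·0.373 = 1.2095.

1.2095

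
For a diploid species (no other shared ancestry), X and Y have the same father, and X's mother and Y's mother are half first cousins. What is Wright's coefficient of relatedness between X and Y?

With two independent routes of shared ancestry, r is the sum of the two contributions.
X and Y are related in two ways: half-sibs through their shared father (r = 1/4) and half second cousins through their mothers (r = 1/64).
r = 1/4 + 1/64 = 17/64 = 0.265625.

0.265625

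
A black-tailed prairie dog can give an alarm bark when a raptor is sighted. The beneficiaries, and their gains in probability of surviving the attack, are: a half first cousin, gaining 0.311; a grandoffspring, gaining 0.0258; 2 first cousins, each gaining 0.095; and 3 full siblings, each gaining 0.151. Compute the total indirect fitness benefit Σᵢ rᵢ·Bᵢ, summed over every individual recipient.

0.2761375

r to a half first cousin = 0.0625 (half first cousins share one grandparent — one path of length 4: r = (1/2)^4 = 1/16).
r to a grandoffspring = 1/4 (two parent–offspring links: r = (1/2)^2 = 1/4).
r to a first cousin = 1/8 (first cousins share one grandparent pair — two paths of length 4: r = 2·(1/2)^4 = 1/8).
r to a full sibling = 0.5 (full sibs share both parents — two paths of length 2: r = 2·(1/2)^2 = 1/2).
Summing one r·B term per recipient: 1·0.0625·0.311 + 1·0.25·0.0258 + 2·0.125·0.095 + 3·0.5·0.151 = 0.2761375.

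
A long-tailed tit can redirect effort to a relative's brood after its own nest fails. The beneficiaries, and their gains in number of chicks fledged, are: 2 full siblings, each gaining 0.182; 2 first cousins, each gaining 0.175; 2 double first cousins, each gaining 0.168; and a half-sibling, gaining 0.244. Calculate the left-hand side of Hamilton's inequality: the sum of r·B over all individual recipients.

0.37075

r to a full sibling = 0.5 (full sibs share both parents — two paths of length 2: r = 2·(1/2)^2 = 1/2).
r to a first cousin = 0.125 (first cousins share one grandparent pair — two paths of length 4: r = 2·(1/2)^4 = 1/8).
r to a double first cousin = 0.25 (double first cousins share both grandparent pairs — four paths of length 4: r = 4·(1/2)^4 = 1/4).
r to a half-sibling = 1/4 (half-sibs share one parent — one path of length 2: r = (1/2)^2 = 1/4).
Summing one r·B term per recipient: 2·0.5·0.182 + 2·0.125·0.175 + 2·0.25·0.168 + 1·0.25·0.244 = 0.37075.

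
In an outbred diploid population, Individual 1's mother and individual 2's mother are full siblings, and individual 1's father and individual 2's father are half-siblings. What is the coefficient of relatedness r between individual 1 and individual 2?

Wright's path rule: contributions from independent ancestry routes add.
Individual 1 and individual 2 are related in two ways: first cousins through their mothers (r = 1/8) and half first cousins through their fathers (r = 1/16).
r = 1/8 + 1/16 = 3/16 = 0.1875.

0.1875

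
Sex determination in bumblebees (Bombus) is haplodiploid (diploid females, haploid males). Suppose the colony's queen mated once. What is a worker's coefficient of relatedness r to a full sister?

0.75

Haplodiploid full sisters inherit their father's entire haploid genome identically (contributing 1/2) and on average half of their mother's contribution (1/2 · 1/2 = 1/4); r = 1/2 + 1/4 = 3/4.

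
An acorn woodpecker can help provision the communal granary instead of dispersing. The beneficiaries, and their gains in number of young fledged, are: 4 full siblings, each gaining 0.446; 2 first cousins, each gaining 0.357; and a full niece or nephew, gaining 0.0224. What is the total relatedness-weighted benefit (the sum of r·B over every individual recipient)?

0.98685

r to a full sibling = 0.5 (full sibs share both parents — two paths of length 2: r = 2·(1/2)^2 = 1/2).
r to a first cousin = 1/8 (first cousins share one grandparent pair — two paths of length 4: r = 2·(1/2)^4 = 1/8).
r to a full niece or nephew = 1/4 (full aunt/uncle↔niece/nephew: two paths of length 3 through the shared grandparent pair: r = 2·(1/2)^3 = 1/4).
Summing one r·B term per recipient: 4·0.5·0.446 + 2·0.125·0.357 + 1·0.25·0.0224 = 0.98685.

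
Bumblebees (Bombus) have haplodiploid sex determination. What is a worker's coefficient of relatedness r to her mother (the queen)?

0.5

One meiotic link between diploid queen and diploid daughter: r = 1/2.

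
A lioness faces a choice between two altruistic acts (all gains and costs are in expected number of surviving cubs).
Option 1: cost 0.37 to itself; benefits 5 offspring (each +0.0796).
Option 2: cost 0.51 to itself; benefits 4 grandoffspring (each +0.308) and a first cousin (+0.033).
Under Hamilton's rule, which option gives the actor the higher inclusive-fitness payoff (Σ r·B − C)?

Option 1: r to an offspring = 0.5.
Option 1: Σ r·B − C = (5·0.5·0.0796) − 0.37 = -0.171.
Option 2: r to a grandoffspring = 0.25.
Option 2: r to a first cousin = 0.125.
Option 2: Σ r·B − C = (4·0.25·0.308 + 1·0.125·0.033) − 0.51 = -0.197875.
Option 1 has the higher net inclusive-fitness payoff.

Option 1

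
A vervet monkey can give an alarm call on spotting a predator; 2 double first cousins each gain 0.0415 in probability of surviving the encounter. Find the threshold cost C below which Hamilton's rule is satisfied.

0.02075

r to a double first cousin = 1/4 (double first cousins share both grandparent pairs — four paths of length 4: r = 4·(1/2)^4 = 1/4).
Hamilton's rule: n·r·B > C, so the trait is favored while C < n·r·B = 2·0.25·0.0415 = 0.02075.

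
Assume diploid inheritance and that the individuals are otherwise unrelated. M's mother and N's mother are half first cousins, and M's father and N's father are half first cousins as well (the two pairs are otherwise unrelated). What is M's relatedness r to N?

With two independent routes of shared ancestry, r is the sum of the two contributions.
M and N are related in two ways: half second cousins through their mothers (r = 1/64) and half second cousins through their fathers (r = 1/64).
r = 1/64 + 1/64 = 1/32 = 0.03125.

0.03125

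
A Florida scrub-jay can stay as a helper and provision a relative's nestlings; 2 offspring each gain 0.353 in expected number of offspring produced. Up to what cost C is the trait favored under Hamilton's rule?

r to an offspring = 1/2 (one parent–offspring link: r = (1/2)^1 = 1/2).
Hamilton's rule: n·r·B > C, so the trait is favored while C < n·r·B = 2·0.5·0.353 = 0.353.

0.353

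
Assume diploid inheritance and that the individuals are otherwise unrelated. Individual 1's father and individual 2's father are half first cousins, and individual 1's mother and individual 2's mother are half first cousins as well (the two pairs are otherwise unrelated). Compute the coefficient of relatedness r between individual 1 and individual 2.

Independent pedigree routes through distinct common ancestors add.
Individual 1 and individual 2 are related in two ways: half second cousins through their fathers (r = 1/64) and half second cousins through their mothers (r = 1/64).
r = 1/64 + 1/64 = 0.03125.

0.03125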